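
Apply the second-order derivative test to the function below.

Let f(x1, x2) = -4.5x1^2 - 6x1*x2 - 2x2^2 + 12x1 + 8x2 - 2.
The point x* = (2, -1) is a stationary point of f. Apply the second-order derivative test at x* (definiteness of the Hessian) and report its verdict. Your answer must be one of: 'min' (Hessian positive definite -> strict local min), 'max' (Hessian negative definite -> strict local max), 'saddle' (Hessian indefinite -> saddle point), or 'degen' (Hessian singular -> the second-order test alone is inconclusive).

Compute the Hessian H = grad^2 f:
  H = [[-9, -6], [-6, -4]]
Verify stationarity: grad f(x*) = H x* + g = (0, 0).
Eigenvalues of H: -13, 0.
H has a zero eigenvalue (singular; negative semidefinite but not definite), so H is neither positive definite, negative definite, nor indefinite. The second-order test alone is inconclusive -> degen.
(Indeed, f is constant along the null direction of H through x*, so x* is not a strict local extremum.)

degen


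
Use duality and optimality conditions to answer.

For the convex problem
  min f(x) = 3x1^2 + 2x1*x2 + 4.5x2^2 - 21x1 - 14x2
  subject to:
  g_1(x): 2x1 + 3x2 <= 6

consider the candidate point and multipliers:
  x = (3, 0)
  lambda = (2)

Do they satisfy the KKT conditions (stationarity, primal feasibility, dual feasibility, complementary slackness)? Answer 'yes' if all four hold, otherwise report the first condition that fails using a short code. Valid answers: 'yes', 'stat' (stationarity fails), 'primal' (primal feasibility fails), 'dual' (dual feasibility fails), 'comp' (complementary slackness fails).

Gradient of f: grad f(x) = Q x + c = (-3, -8)
Constraint values g_i(x) = a_i^T x - b_i:
  g_1((3, 0)) = 0
Stationarity residual: grad f(x) + sum_i lambda_i a_i = (1, -2)
  -> stationarity FAILS
Primal feasibility (all g_i <= 0): OK
Dual feasibility (all lambda_i >= 0): OK
Complementary slackness (lambda_i * g_i(x) = 0 for all i): OK

Verdict: the first failing condition is stationarity -> stat.

stat


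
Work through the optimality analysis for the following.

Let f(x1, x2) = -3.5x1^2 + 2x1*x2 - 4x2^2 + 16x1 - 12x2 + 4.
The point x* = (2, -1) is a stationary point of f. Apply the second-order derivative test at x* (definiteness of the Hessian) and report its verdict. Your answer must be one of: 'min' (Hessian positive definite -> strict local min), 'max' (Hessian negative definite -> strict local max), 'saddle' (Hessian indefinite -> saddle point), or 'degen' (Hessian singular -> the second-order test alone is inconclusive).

Compute the Hessian H = grad^2 f:
  H = [[-7, 2], [2, -8]]
Verify stationarity: grad f(x*) = H x* + g = (0, 0).
Eigenvalues of H: -9.5616, -5.4384.
Both eigenvalues < 0, so H is negative definite -> x* is a strict local max.

max


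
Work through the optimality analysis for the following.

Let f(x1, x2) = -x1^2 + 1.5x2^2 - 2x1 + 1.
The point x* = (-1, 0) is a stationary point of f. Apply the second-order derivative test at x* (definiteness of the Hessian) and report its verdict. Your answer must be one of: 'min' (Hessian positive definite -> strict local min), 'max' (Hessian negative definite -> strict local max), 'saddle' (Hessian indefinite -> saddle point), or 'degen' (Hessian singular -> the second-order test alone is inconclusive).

Compute the Hessian H = grad^2 f:
  H = [[-2, 0], [0, 3]]
Verify stationarity: grad f(x*) = H x* + g = (0, 0).
Eigenvalues of H: -2, 3.
Eigenvalues have mixed signs, so H is indefinite -> x* is a saddle point.

saddle


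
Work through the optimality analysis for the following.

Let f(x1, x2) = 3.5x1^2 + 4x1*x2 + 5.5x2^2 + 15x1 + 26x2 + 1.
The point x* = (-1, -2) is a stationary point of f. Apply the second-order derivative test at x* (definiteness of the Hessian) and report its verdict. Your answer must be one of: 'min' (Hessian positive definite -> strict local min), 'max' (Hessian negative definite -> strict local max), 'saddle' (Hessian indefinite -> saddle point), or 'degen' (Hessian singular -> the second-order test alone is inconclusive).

Compute the Hessian H = grad^2 f:
  H = [[7, 4], [4, 11]]
Verify stationarity: grad f(x*) = H x* + g = (0, 0).
Eigenvalues of H: 4.5279, 13.4721.
Both eigenvalues > 0, so H is positive definite -> x* is a strict local min.

min


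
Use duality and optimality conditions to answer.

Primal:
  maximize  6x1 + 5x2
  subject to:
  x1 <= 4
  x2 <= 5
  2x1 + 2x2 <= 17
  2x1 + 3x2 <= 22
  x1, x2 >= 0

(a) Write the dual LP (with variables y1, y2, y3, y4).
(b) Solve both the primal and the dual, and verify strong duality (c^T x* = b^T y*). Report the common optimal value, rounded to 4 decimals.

The standard primal-dual pair for 'max c^T x s.t. A x <= b, x >= 0' is:
  Dual:  min b^T y  s.t.  A^T y >= c,  y >= 0.

So the dual LP is:
  minimize  4y1 + 5y2 + 17y3 + 22y4
  subject to:
    y1 + 2y3 + 2y4 >= 6
    y2 + 2y3 + 3y4 >= 5
    y1, y2, y3, y4 >= 0

Solving the primal: x* = (4, 4.5).
  primal value c^T x* = 46.5.
Solving the dual: y* = (1, 0, 2.5, 0).
  dual value b^T y* = 46.5.
Strong duality: c^T x* = b^T y*. Confirmed.

46.5


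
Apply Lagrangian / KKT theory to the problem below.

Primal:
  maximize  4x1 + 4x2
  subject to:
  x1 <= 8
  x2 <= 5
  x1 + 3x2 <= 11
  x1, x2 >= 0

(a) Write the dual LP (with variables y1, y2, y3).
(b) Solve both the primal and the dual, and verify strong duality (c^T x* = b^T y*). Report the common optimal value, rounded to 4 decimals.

The standard primal-dual pair for 'max c^T x s.t. A x <= b, x >= 0' is:
  Dual:  min b^T y  s.t.  A^T y >= c,  y >= 0.

So the dual LP is:
  minimize  8y1 + 5y2 + 11y3
  subject to:
    y1 + y3 >= 4
    y2 + 3y3 >= 4
    y1, y2, y3 >= 0

Solving the primal: x* = (8, 1).
  primal value c^T x* = 36.
Solving the dual: y* = (2.6667, 0, 1.3333).
  dual value b^T y* = 36.
Strong duality: c^T x* = b^T y*. Confirmed.

36


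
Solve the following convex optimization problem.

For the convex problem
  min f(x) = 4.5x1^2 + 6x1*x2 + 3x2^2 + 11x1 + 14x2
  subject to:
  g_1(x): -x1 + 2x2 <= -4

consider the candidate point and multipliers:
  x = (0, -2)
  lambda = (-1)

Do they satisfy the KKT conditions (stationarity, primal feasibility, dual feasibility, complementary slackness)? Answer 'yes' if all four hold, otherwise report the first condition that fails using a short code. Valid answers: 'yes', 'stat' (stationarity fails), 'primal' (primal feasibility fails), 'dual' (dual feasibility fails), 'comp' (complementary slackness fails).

Gradient of f: grad f(x) = Q x + c = (-1, 2)
Constraint values g_i(x) = a_i^T x - b_i:
  g_1((0, -2)) = 0
Stationarity residual: grad f(x) + sum_i lambda_i a_i = (0, 0)
  -> stationarity OK
Primal feasibility (all g_i <= 0): OK
Dual feasibility (all lambda_i >= 0): FAILS
Complementary slackness (lambda_i * g_i(x) = 0 for all i): OK

Verdict: the first failing condition is dual_feasibility -> dual.

dual


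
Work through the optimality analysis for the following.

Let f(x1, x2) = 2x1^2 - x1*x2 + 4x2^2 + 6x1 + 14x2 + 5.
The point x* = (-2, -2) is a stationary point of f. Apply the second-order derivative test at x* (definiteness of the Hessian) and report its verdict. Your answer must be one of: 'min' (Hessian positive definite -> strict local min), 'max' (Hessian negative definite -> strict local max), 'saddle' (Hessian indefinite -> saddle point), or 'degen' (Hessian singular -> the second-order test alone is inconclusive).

Compute the Hessian H = grad^2 f:
  H = [[4, -1], [-1, 8]]
Verify stationarity: grad f(x*) = H x* + g = (0, 0).
Eigenvalues of H: 3.7639, 8.2361.
Both eigenvalues > 0, so H is positive definite -> x* is a strict local min.

min


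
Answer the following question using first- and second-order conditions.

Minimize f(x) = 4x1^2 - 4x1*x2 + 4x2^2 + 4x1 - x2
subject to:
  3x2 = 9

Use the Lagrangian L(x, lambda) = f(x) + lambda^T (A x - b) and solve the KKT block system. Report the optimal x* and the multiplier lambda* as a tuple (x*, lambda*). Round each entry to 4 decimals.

Form the Lagrangian:
  L(x, lambda) = (1/2) x^T Q x + c^T x + lambda^T (A x - b)
Stationarity (grad_x L = 0): Q x + c + A^T lambda = 0.
Primal feasibility: A x = b.

This gives the KKT block system:
  [ Q   A^T ] [ x     ]   [-c ]
  [ A    0  ] [ lambda ] = [ b ]

Solving the linear system:
  x*      = (1, 3)
  lambda* = (-6.3333)
  f(x*)   = 29

x* = (1, 3), lambda* = (-6.3333)


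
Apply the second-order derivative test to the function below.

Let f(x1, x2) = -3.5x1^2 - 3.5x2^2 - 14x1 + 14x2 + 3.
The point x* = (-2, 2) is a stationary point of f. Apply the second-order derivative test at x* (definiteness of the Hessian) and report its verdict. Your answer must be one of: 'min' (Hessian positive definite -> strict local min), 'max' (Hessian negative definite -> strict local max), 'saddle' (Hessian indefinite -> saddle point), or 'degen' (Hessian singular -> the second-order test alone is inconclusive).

Compute the Hessian H = grad^2 f:
  H = [[-7, 0], [0, -7]]
Verify stationarity: grad f(x*) = H x* + g = (0, 0).
Eigenvalues of H: -7, -7.
Both eigenvalues < 0, so H is negative definite -> x* is a strict local max.

max


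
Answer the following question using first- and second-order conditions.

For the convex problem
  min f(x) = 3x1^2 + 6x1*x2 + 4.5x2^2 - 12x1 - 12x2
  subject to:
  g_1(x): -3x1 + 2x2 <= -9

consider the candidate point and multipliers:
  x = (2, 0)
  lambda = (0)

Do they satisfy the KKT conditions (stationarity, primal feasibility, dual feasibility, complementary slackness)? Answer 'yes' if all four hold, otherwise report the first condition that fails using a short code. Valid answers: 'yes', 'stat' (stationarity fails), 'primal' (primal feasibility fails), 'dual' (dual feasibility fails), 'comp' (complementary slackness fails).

Gradient of f: grad f(x) = Q x + c = (0, 0)
Constraint values g_i(x) = a_i^T x - b_i:
  g_1((2, 0)) = 3
Stationarity residual: grad f(x) + sum_i lambda_i a_i = (0, 0)
  -> stationarity OK
Primal feasibility (all g_i <= 0): FAILS
Dual feasibility (all lambda_i >= 0): OK
Complementary slackness (lambda_i * g_i(x) = 0 for all i): OK

Verdict: the first failing condition is primal_feasibility -> primal.

primal


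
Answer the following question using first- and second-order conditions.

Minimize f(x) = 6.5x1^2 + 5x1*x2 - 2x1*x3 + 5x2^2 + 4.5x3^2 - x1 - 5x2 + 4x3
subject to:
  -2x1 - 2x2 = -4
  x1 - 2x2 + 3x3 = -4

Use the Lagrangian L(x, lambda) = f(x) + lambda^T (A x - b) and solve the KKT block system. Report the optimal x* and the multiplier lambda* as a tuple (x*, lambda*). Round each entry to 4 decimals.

Form the Lagrangian:
  L(x, lambda) = (1/2) x^T Q x + c^T x + lambda^T (A x - b)
Stationarity (grad_x L = 0): Q x + c + A^T lambda = 0.
Primal feasibility: A x = b.

This gives the KKT block system:
  [ Q   A^T ] [ x     ]   [-c ]
  [ A    0  ] [ lambda ] = [ b ]

Solving the linear system:
  x*      = (0.3846, 1.6154, -0.3846)
  lambda* = (6.4615, 0.0769)
  f(x*)   = 8.0769

x* = (0.3846, 1.6154, -0.3846), lambda* = (6.4615, 0.0769)


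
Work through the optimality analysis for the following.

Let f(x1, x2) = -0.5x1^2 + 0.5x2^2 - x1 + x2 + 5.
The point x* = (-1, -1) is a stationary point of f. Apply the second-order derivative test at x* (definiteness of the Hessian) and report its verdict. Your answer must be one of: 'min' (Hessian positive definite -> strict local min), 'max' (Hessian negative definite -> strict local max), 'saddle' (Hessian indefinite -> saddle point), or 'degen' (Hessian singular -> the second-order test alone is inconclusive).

Compute the Hessian H = grad^2 f:
  H = [[-1, 0], [0, 1]]
Verify stationarity: grad f(x*) = H x* + g = (0, 0).
Eigenvalues of H: -1, 1.
Eigenvalues have mixed signs, so H is indefinite -> x* is a saddle point.

saddle


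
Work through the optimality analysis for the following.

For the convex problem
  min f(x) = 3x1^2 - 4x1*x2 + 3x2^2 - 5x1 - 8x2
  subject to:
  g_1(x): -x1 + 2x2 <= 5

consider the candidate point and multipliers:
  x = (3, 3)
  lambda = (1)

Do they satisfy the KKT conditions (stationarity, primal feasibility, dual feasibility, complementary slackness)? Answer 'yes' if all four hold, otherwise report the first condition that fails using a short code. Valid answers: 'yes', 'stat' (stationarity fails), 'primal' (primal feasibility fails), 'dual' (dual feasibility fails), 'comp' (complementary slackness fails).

Gradient of f: grad f(x) = Q x + c = (1, -2)
Constraint values g_i(x) = a_i^T x - b_i:
  g_1((3, 3)) = -2
Stationarity residual: grad f(x) + sum_i lambda_i a_i = (0, 0)
  -> stationarity OK
Primal feasibility (all g_i <= 0): OK
Dual feasibility (all lambda_i >= 0): OK
Complementary slackness (lambda_i * g_i(x) = 0 for all i): FAILS

Verdict: the first failing condition is complementary_slackness -> comp.

comp


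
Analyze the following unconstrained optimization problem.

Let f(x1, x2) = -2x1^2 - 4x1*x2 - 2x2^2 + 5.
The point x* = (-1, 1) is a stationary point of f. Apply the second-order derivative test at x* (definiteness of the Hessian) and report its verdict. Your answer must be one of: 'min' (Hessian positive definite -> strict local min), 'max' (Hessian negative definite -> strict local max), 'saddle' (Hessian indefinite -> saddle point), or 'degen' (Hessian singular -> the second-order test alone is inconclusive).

Compute the Hessian H = grad^2 f:
  H = [[-4, -4], [-4, -4]]
Verify stationarity: grad f(x*) = H x* + g = (0, 0).
Eigenvalues of H: -8, 0.
H has a zero eigenvalue (singular; negative semidefinite but not definite), so H is neither positive definite, negative definite, nor indefinite. The second-order test alone is inconclusive -> degen.
(Indeed, f is constant along the null direction of H through x*, so x* is not a strict local extremum.)

degen


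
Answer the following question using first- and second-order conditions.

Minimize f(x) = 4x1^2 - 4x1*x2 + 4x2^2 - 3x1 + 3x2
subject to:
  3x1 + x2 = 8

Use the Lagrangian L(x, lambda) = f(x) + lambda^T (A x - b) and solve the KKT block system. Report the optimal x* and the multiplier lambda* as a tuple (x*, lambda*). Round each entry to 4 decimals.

Form the Lagrangian:
  L(x, lambda) = (1/2) x^T Q x + c^T x + lambda^T (A x - b)
Stationarity (grad_x L = 0): Q x + c + A^T lambda = 0.
Primal feasibility: A x = b.

This gives the KKT block system:
  [ Q   A^T ] [ x     ]   [-c ]
  [ A    0  ] [ lambda ] = [ b ]

Solving the linear system:
  x*      = (2.2692, 1.1923)
  lambda* = (-3.4615)
  f(x*)   = 12.2308

x* = (2.2692, 1.1923), lambda* = (-3.4615)


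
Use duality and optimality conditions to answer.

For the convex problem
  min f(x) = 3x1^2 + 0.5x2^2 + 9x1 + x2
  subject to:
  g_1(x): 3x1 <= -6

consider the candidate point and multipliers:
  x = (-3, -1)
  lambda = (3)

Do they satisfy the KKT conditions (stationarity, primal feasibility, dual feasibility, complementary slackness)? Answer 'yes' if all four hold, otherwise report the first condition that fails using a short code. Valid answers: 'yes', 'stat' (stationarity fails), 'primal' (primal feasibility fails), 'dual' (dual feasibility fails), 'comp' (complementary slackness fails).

Gradient of f: grad f(x) = Q x + c = (-9, 0)
Constraint values g_i(x) = a_i^T x - b_i:
  g_1((-3, -1)) = -3
Stationarity residual: grad f(x) + sum_i lambda_i a_i = (0, 0)
  -> stationarity OK
Primal feasibility (all g_i <= 0): OK
Dual feasibility (all lambda_i >= 0): OK
Complementary slackness (lambda_i * g_i(x) = 0 for all i): FAILS

Verdict: the first failing condition is complementary_slackness -> comp.

comp


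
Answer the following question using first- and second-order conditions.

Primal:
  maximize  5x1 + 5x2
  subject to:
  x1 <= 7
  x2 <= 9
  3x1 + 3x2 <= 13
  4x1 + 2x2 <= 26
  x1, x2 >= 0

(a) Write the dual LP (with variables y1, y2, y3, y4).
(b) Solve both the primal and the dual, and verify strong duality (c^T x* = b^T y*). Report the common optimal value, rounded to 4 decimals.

The standard primal-dual pair for 'max c^T x s.t. A x <= b, x >= 0' is:
  Dual:  min b^T y  s.t.  A^T y >= c,  y >= 0.

So the dual LP is:
  minimize  7y1 + 9y2 + 13y3 + 26y4
  subject to:
    y1 + 3y3 + 4y4 >= 5
    y2 + 3y3 + 2y4 >= 5
    y1, y2, y3, y4 >= 0

Solving the primal: x* = (4.3333, 0).
  primal value c^T x* = 21.6667.
Solving the dual: y* = (0, 0, 1.6667, 0).
  dual value b^T y* = 21.6667.
Strong duality: c^T x* = b^T y*. Confirmed.

21.6667


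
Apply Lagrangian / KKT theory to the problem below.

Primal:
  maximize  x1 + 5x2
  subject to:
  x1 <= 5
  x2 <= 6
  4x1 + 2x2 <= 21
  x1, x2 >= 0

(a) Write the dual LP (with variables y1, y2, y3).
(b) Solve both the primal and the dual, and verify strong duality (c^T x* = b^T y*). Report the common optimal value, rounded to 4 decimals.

The standard primal-dual pair for 'max c^T x s.t. A x <= b, x >= 0' is:
  Dual:  min b^T y  s.t.  A^T y >= c,  y >= 0.

So the dual LP is:
  minimize  5y1 + 6y2 + 21y3
  subject to:
    y1 + 4y3 >= 1
    y2 + 2y3 >= 5
    y1, y2, y3 >= 0

Solving the primal: x* = (2.25, 6).
  primal value c^T x* = 32.25.
Solving the dual: y* = (0, 4.5, 0.25).
  dual value b^T y* = 32.25.
Strong duality: c^T x* = b^T y*. Confirmed.

32.25


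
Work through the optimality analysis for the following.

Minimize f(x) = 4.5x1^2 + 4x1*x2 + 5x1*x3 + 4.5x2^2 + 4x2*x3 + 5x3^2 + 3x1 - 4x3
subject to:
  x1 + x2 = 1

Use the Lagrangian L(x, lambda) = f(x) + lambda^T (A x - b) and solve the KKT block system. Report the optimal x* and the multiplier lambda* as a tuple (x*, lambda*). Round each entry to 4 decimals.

Form the Lagrangian:
  L(x, lambda) = (1/2) x^T Q x + c^T x + lambda^T (A x - b)
Stationarity (grad_x L = 0): Q x + c + A^T lambda = 0.
Primal feasibility: A x = b.

This gives the KKT block system:
  [ Q   A^T ] [ x     ]   [-c ]
  [ A    0  ] [ lambda ] = [ b ]

Solving the linear system:
  x*      = (0.202, 0.798, -0.0202)
  lambda* = (-7.9091)
  f(x*)   = 4.298

x* = (0.202, 0.798, -0.0202), lambda* = (-7.9091)


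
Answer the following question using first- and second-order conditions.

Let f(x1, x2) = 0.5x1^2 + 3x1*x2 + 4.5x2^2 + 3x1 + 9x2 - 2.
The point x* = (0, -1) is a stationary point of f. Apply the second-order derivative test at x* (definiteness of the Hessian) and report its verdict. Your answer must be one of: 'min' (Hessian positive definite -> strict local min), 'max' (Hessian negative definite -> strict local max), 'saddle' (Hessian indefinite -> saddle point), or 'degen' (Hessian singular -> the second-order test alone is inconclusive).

Compute the Hessian H = grad^2 f:
  H = [[1, 3], [3, 9]]
Verify stationarity: grad f(x*) = H x* + g = (0, 0).
Eigenvalues of H: 0, 10.
H has a zero eigenvalue (singular; positive semidefinite but not definite), so H is neither positive definite, negative definite, nor indefinite. The second-order test alone is inconclusive -> degen.
(Indeed, f is constant along the null direction of H through x*, so x* is not a strict local extremum.)

degen


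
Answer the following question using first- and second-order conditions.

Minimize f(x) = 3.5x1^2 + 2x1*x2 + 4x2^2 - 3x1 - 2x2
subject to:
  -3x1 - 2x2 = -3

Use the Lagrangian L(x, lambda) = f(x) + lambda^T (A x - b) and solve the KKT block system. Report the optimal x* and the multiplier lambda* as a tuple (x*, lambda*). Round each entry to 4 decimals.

Form the Lagrangian:
  L(x, lambda) = (1/2) x^T Q x + c^T x + lambda^T (A x - b)
Stationarity (grad_x L = 0): Q x + c + A^T lambda = 0.
Primal feasibility: A x = b.

This gives the KKT block system:
  [ Q   A^T ] [ x     ]   [-c ]
  [ A    0  ] [ lambda ] = [ b ]

Solving the linear system:
  x*      = (0.7895, 0.3158)
  lambda* = (1.0526)
  f(x*)   = 0.0789

x* = (0.7895, 0.3158), lambda* = (1.0526)


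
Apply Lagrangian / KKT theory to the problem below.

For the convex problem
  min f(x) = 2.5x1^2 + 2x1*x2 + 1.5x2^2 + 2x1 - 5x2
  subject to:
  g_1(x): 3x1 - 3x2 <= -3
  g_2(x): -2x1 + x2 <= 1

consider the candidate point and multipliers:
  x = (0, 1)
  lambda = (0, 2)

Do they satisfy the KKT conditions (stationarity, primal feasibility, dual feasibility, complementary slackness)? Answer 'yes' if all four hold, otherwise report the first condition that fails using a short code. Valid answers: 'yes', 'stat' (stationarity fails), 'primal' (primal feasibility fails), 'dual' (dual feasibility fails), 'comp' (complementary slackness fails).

Gradient of f: grad f(x) = Q x + c = (4, -2)
Constraint values g_i(x) = a_i^T x - b_i:
  g_1((0, 1)) = 0
  g_2((0, 1)) = 0
Stationarity residual: grad f(x) + sum_i lambda_i a_i = (0, 0)
  -> stationarity OK
Primal feasibility (all g_i <= 0): OK
Dual feasibility (all lambda_i >= 0): OK
Complementary slackness (lambda_i * g_i(x) = 0 for all i): OK

Verdict: yes, KKT holds.

yes


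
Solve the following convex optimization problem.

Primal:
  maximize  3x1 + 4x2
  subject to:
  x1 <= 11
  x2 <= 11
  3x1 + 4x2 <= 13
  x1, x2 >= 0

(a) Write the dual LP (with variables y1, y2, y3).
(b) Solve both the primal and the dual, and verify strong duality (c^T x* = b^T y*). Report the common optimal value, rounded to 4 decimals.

The standard primal-dual pair for 'max c^T x s.t. A x <= b, x >= 0' is:
  Dual:  min b^T y  s.t.  A^T y >= c,  y >= 0.

So the dual LP is:
  minimize  11y1 + 11y2 + 13y3
  subject to:
    y1 + 3y3 >= 3
    y2 + 4y3 >= 4
    y1, y2, y3 >= 0

Solving the primal: x* = (4.3333, 0).
  primal value c^T x* = 13.
Solving the dual: y* = (0, 0, 1).
  dual value b^T y* = 13.
Strong duality: c^T x* = b^T y*. Confirmed.

13


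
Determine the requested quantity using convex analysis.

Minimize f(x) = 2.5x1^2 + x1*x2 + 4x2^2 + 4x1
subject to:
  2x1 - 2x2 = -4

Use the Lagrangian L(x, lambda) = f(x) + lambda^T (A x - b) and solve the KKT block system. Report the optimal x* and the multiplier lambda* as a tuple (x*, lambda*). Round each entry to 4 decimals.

Form the Lagrangian:
  L(x, lambda) = (1/2) x^T Q x + c^T x + lambda^T (A x - b)
Stationarity (grad_x L = 0): Q x + c + A^T lambda = 0.
Primal feasibility: A x = b.

This gives the KKT block system:
  [ Q   A^T ] [ x     ]   [-c ]
  [ A    0  ] [ lambda ] = [ b ]

Solving the linear system:
  x*      = (-1.4667, 0.5333)
  lambda* = (1.4)
  f(x*)   = -0.1333

x* = (-1.4667, 0.5333), lambda* = (1.4)


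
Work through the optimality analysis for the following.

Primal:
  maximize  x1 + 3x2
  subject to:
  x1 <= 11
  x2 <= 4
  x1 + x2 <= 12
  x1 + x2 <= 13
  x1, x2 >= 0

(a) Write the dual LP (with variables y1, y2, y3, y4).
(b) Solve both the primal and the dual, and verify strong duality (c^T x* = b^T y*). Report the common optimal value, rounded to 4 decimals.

The standard primal-dual pair for 'max c^T x s.t. A x <= b, x >= 0' is:
  Dual:  min b^T y  s.t.  A^T y >= c,  y >= 0.

So the dual LP is:
  minimize  11y1 + 4y2 + 12y3 + 13y4
  subject to:
    y1 + y3 + y4 >= 1
    y2 + y3 + y4 >= 3
    y1, y2, y3, y4 >= 0

Solving the primal: x* = (8, 4).
  primal value c^T x* = 20.
Solving the dual: y* = (0, 2, 1, 0).
  dual value b^T y* = 20.
Strong duality: c^T x* = b^T y*. Confirmed.

20


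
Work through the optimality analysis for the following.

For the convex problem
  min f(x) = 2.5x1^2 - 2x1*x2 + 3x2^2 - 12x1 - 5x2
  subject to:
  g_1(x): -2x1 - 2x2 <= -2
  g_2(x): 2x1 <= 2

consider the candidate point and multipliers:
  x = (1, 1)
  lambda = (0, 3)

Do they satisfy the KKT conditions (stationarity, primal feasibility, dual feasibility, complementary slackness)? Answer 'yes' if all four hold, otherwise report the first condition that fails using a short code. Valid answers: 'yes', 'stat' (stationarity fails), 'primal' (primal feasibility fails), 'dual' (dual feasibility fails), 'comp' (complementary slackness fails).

Gradient of f: grad f(x) = Q x + c = (-9, -1)
Constraint values g_i(x) = a_i^T x - b_i:
  g_1((1, 1)) = -2
  g_2((1, 1)) = 0
Stationarity residual: grad f(x) + sum_i lambda_i a_i = (-3, -1)
  -> stationarity FAILS
Primal feasibility (all g_i <= 0): OK
Dual feasibility (all lambda_i >= 0): OK
Complementary slackness (lambda_i * g_i(x) = 0 for all i): OK

Verdict: the first failing condition is stationarity -> stat.

stat


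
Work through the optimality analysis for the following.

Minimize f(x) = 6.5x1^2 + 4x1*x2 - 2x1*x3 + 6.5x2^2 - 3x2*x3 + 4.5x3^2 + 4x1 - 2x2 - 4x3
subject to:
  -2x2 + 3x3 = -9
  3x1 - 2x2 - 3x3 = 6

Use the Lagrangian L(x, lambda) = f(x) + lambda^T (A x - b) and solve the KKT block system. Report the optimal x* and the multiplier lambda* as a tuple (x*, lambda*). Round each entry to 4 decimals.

Form the Lagrangian:
  L(x, lambda) = (1/2) x^T Q x + c^T x + lambda^T (A x - b)
Stationarity (grad_x L = 0): Q x + c + A^T lambda = 0.
Primal feasibility: A x = b.

This gives the KKT block system:
  [ Q   A^T ] [ x     ]   [-c ]
  [ A    0  ] [ lambda ] = [ b ]

Solving the linear system:
  x*      = (-0.3728, 0.4704, -2.6864)
  lambda* = (7.4781, -2.1362)
  f(x*)   = 44.2172

x* = (-0.3728, 0.4704, -2.6864), lambda* = (7.4781, -2.1362)


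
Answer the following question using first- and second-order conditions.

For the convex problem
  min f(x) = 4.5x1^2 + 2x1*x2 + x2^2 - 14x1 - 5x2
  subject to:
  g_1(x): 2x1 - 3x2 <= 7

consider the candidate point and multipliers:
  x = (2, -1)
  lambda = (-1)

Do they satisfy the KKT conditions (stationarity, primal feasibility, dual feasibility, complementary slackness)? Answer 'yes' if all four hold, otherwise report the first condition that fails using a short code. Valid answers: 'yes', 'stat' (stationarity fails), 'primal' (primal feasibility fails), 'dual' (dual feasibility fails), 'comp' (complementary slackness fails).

Gradient of f: grad f(x) = Q x + c = (2, -3)
Constraint values g_i(x) = a_i^T x - b_i:
  g_1((2, -1)) = 0
Stationarity residual: grad f(x) + sum_i lambda_i a_i = (0, 0)
  -> stationarity OK
Primal feasibility (all g_i <= 0): OK
Dual feasibility (all lambda_i >= 0): FAILS
Complementary slackness (lambda_i * g_i(x) = 0 for all i): OK

Verdict: the first failing condition is dual_feasibility -> dual.

dual


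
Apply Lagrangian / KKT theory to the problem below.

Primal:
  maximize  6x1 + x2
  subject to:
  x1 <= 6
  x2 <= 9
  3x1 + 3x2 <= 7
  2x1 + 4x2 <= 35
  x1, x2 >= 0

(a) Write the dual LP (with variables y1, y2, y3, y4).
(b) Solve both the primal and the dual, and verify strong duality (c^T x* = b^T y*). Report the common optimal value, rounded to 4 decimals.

The standard primal-dual pair for 'max c^T x s.t. A x <= b, x >= 0' is:
  Dual:  min b^T y  s.t.  A^T y >= c,  y >= 0.

So the dual LP is:
  minimize  6y1 + 9y2 + 7y3 + 35y4
  subject to:
    y1 + 3y3 + 2y4 >= 6
    y2 + 3y3 + 4y4 >= 1
    y1, y2, y3, y4 >= 0

Solving the primal: x* = (2.3333, 0).
  primal value c^T x* = 14.
Solving the dual: y* = (0, 0, 2, 0).
  dual value b^T y* = 14.
Strong duality: c^T x* = b^T y*. Confirmed.

14


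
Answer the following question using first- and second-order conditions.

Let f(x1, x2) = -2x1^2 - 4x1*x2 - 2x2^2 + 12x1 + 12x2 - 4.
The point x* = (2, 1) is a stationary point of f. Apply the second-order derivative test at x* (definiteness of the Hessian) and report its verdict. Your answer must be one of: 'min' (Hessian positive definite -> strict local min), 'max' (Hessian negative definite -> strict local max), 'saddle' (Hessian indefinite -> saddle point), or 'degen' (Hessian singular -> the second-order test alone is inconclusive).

Compute the Hessian H = grad^2 f:
  H = [[-4, -4], [-4, -4]]
Verify stationarity: grad f(x*) = H x* + g = (0, 0).
Eigenvalues of H: -8, 0.
H has a zero eigenvalue (singular; negative semidefinite but not definite), so H is neither positive definite, negative definite, nor indefinite. The second-order test alone is inconclusive -> degen.
(Indeed, f is constant along the null direction of H through x*, so x* is not a strict local extremum.)

degen


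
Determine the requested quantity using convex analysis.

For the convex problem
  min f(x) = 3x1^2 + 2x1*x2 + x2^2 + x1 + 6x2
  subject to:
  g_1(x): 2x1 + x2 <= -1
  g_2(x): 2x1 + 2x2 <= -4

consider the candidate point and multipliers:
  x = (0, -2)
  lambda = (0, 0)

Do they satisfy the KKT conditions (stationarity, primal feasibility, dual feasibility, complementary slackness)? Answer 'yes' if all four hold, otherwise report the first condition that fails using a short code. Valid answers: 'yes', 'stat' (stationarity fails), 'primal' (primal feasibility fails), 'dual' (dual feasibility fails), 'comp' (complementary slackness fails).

Gradient of f: grad f(x) = Q x + c = (-3, 2)
Constraint values g_i(x) = a_i^T x - b_i:
  g_1((0, -2)) = -1
  g_2((0, -2)) = 0
Stationarity residual: grad f(x) + sum_i lambda_i a_i = (-3, 2)
  -> stationarity FAILS
Primal feasibility (all g_i <= 0): OK
Dual feasibility (all lambda_i >= 0): OK
Complementary slackness (lambda_i * g_i(x) = 0 for all i): OK

Verdict: the first failing condition is stationarity -> stat.

stat


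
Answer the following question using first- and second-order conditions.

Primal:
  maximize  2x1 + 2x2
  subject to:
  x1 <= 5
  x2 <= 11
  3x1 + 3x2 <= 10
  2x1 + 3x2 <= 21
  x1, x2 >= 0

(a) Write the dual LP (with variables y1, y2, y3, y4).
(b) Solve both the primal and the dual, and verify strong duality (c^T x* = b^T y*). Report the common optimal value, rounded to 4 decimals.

The standard primal-dual pair for 'max c^T x s.t. A x <= b, x >= 0' is:
  Dual:  min b^T y  s.t.  A^T y >= c,  y >= 0.

So the dual LP is:
  minimize  5y1 + 11y2 + 10y3 + 21y4
  subject to:
    y1 + 3y3 + 2y4 >= 2
    y2 + 3y3 + 3y4 >= 2
    y1, y2, y3, y4 >= 0

Solving the primal: x* = (3.3333, 0).
  primal value c^T x* = 6.6667.
Solving the dual: y* = (0, 0, 0.6667, 0).
  dual value b^T y* = 6.6667.
Strong duality: c^T x* = b^T y*. Confirmed.

6.6667


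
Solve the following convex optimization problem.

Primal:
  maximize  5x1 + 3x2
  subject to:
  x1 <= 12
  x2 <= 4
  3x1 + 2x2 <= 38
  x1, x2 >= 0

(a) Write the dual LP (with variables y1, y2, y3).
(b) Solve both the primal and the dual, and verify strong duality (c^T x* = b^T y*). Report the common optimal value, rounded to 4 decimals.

The standard primal-dual pair for 'max c^T x s.t. A x <= b, x >= 0' is:
  Dual:  min b^T y  s.t.  A^T y >= c,  y >= 0.

So the dual LP is:
  minimize  12y1 + 4y2 + 38y3
  subject to:
    y1 + 3y3 >= 5
    y2 + 2y3 >= 3
    y1, y2, y3 >= 0

Solving the primal: x* = (12, 1).
  primal value c^T x* = 63.
Solving the dual: y* = (0.5, 0, 1.5).
  dual value b^T y* = 63.
Strong duality: c^T x* = b^T y*. Confirmed.

63


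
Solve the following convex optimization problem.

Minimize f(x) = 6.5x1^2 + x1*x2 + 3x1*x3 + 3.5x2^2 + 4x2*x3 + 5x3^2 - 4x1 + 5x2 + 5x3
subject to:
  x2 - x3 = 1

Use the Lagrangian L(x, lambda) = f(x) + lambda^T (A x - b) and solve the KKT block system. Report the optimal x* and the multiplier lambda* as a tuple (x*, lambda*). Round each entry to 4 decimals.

Form the Lagrangian:
  L(x, lambda) = (1/2) x^T Q x + c^T x + lambda^T (A x - b)
Stationarity (grad_x L = 0): Q x + c + A^T lambda = 0.
Primal feasibility: A x = b.

This gives the KKT block system:
  [ Q   A^T ] [ x     ]   [-c ]
  [ A    0  ] [ lambda ] = [ b ]

Solving the linear system:
  x*      = (0.5146, 0.0777, -0.9223)
  lambda* = (-2.3689)
  f(x*)   = -1.9563

x* = (0.5146, 0.0777, -0.9223), lambda* = (-2.3689)


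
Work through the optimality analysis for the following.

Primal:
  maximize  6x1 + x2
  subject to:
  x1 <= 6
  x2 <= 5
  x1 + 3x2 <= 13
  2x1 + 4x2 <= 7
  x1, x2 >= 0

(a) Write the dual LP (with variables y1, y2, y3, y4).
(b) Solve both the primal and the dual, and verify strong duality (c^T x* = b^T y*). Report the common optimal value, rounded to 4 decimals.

The standard primal-dual pair for 'max c^T x s.t. A x <= b, x >= 0' is:
  Dual:  min b^T y  s.t.  A^T y >= c,  y >= 0.

So the dual LP is:
  minimize  6y1 + 5y2 + 13y3 + 7y4
  subject to:
    y1 + y3 + 2y4 >= 6
    y2 + 3y3 + 4y4 >= 1
    y1, y2, y3, y4 >= 0

Solving the primal: x* = (3.5, 0).
  primal value c^T x* = 21.
Solving the dual: y* = (0, 0, 0, 3).
  dual value b^T y* = 21.
Strong duality: c^T x* = b^T y*. Confirmed.

21


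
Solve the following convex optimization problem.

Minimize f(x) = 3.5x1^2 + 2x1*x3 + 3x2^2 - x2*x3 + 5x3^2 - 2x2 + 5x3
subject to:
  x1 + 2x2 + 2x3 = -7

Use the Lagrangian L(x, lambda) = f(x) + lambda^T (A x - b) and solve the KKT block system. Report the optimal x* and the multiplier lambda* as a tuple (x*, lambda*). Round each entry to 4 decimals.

Form the Lagrangian:
  L(x, lambda) = (1/2) x^T Q x + c^T x + lambda^T (A x - b)
Stationarity (grad_x L = 0): Q x + c + A^T lambda = 0.
Primal feasibility: A x = b.

This gives the KKT block system:
  [ Q   A^T ] [ x     ]   [-c ]
  [ A    0  ] [ lambda ] = [ b ]

Solving the linear system:
  x*      = (-0.2749, -1.6965, -1.666)
  lambda* = (5.2566)
  f(x*)   = 15.9297

x* = (-0.2749, -1.6965, -1.666), lambda* = (5.2566)


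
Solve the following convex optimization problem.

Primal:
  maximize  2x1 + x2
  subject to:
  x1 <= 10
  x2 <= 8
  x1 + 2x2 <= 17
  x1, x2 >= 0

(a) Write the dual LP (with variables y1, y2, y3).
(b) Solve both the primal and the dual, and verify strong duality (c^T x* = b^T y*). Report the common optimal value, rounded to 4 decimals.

The standard primal-dual pair for 'max c^T x s.t. A x <= b, x >= 0' is:
  Dual:  min b^T y  s.t.  A^T y >= c,  y >= 0.

So the dual LP is:
  minimize  10y1 + 8y2 + 17y3
  subject to:
    y1 + y3 >= 2
    y2 + 2y3 >= 1
    y1, y2, y3 >= 0

Solving the primal: x* = (10, 3.5).
  primal value c^T x* = 23.5.
Solving the dual: y* = (1.5, 0, 0.5).
  dual value b^T y* = 23.5.
Strong duality: c^T x* = b^T y*. Confirmed.

23.5


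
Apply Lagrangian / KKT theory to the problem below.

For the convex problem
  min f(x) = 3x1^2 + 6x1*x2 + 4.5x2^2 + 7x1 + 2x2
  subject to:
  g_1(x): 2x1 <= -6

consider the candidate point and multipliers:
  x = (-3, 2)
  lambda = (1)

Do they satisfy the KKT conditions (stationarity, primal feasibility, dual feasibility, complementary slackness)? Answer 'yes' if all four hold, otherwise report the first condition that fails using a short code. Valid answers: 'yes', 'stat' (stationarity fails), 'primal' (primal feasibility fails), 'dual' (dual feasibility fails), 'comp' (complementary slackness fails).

Gradient of f: grad f(x) = Q x + c = (1, 2)
Constraint values g_i(x) = a_i^T x - b_i:
  g_1((-3, 2)) = 0
Stationarity residual: grad f(x) + sum_i lambda_i a_i = (3, 2)
  -> stationarity FAILS
Primal feasibility (all g_i <= 0): OK
Dual feasibility (all lambda_i >= 0): OK
Complementary slackness (lambda_i * g_i(x) = 0 for all i): OK

Verdict: the first failing condition is stationarity -> stat.

stat


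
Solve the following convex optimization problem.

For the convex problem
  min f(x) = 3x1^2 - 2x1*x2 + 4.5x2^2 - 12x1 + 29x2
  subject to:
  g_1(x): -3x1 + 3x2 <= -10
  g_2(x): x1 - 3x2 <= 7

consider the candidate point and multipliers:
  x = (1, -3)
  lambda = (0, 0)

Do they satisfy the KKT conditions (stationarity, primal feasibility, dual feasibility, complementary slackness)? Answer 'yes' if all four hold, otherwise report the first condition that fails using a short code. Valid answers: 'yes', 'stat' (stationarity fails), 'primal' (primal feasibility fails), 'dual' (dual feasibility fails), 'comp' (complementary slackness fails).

Gradient of f: grad f(x) = Q x + c = (0, 0)
Constraint values g_i(x) = a_i^T x - b_i:
  g_1((1, -3)) = -2
  g_2((1, -3)) = 3
Stationarity residual: grad f(x) + sum_i lambda_i a_i = (0, 0)
  -> stationarity OK
Primal feasibility (all g_i <= 0): FAILS
Dual feasibility (all lambda_i >= 0): OK
Complementary slackness (lambda_i * g_i(x) = 0 for all i): OK

Verdict: the first failing condition is primal_feasibility -> primal.

primal


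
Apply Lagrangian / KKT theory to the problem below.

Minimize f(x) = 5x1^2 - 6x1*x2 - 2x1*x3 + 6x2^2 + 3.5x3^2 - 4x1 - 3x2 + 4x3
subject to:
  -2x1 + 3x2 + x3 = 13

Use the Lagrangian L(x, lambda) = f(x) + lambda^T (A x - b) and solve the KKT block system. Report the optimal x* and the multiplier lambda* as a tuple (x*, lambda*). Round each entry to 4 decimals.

Form the Lagrangian:
  L(x, lambda) = (1/2) x^T Q x + c^T x + lambda^T (A x - b)
Stationarity (grad_x L = 0): Q x + c + A^T lambda = 0.
Primal feasibility: A x = b.

This gives the KKT block system:
  [ Q   A^T ] [ x     ]   [-c ]
  [ A    0  ] [ lambda ] = [ b ]

Solving the linear system:
  x*      = (0.1975, 3.9506, 1.5432)
  lambda* = (-14.4074)
  f(x*)   = 90.4136

x* = (0.1975, 3.9506, 1.5432), lambda* = (-14.4074)


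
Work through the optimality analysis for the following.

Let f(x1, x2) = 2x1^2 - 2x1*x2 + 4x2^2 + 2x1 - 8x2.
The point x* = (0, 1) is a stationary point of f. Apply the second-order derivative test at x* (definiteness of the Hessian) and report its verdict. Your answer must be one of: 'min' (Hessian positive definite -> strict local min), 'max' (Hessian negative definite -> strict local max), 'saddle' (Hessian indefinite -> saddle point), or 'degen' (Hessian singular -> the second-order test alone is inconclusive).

Compute the Hessian H = grad^2 f:
  H = [[4, -2], [-2, 8]]
Verify stationarity: grad f(x*) = H x* + g = (0, 0).
Eigenvalues of H: 3.1716, 8.8284.
Both eigenvalues > 0, so H is positive definite -> x* is a strict local min.

min


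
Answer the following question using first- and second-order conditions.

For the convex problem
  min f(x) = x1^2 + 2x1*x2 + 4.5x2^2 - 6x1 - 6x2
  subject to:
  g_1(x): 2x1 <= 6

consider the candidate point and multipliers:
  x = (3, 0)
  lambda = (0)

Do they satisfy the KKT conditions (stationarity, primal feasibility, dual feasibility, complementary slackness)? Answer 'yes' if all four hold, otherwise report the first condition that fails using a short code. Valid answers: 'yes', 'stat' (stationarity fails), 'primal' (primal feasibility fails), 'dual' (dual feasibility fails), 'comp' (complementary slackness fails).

Gradient of f: grad f(x) = Q x + c = (0, 0)
Constraint values g_i(x) = a_i^T x - b_i:
  g_1((3, 0)) = 0
Stationarity residual: grad f(x) + sum_i lambda_i a_i = (0, 0)
  -> stationarity OK
Primal feasibility (all g_i <= 0): OK
Dual feasibility (all lambda_i >= 0): OK
Complementary slackness (lambda_i * g_i(x) = 0 for all i): OK

Verdict: yes, KKT holds.

yes


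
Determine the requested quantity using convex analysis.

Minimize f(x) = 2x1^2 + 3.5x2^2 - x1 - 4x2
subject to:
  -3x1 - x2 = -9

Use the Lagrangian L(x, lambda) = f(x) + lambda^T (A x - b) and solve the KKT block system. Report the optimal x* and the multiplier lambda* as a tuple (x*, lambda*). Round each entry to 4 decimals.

Form the Lagrangian:
  L(x, lambda) = (1/2) x^T Q x + c^T x + lambda^T (A x - b)
Stationarity (grad_x L = 0): Q x + c + A^T lambda = 0.
Primal feasibility: A x = b.

This gives the KKT block system:
  [ Q   A^T ] [ x     ]   [-c ]
  [ A    0  ] [ lambda ] = [ b ]

Solving the linear system:
  x*      = (2.6567, 1.0299)
  lambda* = (3.209)
  f(x*)   = 11.0522

x* = (2.6567, 1.0299), lambda* = (3.209)


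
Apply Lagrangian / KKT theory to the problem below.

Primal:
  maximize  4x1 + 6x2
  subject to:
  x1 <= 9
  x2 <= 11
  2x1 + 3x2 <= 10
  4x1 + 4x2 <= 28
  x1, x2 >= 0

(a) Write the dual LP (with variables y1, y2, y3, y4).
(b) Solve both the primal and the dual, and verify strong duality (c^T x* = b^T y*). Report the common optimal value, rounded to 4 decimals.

The standard primal-dual pair for 'max c^T x s.t. A x <= b, x >= 0' is:
  Dual:  min b^T y  s.t.  A^T y >= c,  y >= 0.

So the dual LP is:
  minimize  9y1 + 11y2 + 10y3 + 28y4
  subject to:
    y1 + 2y3 + 4y4 >= 4
    y2 + 3y3 + 4y4 >= 6
    y1, y2, y3, y4 >= 0

Solving the primal: x* = (5, 0).
  primal value c^T x* = 20.
Solving the dual: y* = (0, 0, 2, 0).
  dual value b^T y* = 20.
Strong duality: c^T x* = b^T y*. Confirmed.

20


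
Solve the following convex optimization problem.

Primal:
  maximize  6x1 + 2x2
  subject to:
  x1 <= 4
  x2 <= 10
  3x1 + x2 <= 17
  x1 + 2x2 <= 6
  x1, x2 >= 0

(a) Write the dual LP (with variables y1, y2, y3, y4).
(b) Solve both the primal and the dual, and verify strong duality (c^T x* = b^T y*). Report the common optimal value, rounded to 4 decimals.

The standard primal-dual pair for 'max c^T x s.t. A x <= b, x >= 0' is:
  Dual:  min b^T y  s.t.  A^T y >= c,  y >= 0.

So the dual LP is:
  minimize  4y1 + 10y2 + 17y3 + 6y4
  subject to:
    y1 + 3y3 + y4 >= 6
    y2 + y3 + 2y4 >= 2
    y1, y2, y3, y4 >= 0

Solving the primal: x* = (4, 1).
  primal value c^T x* = 26.
Solving the dual: y* = (5, 0, 0, 1).
  dual value b^T y* = 26.
Strong duality: c^T x* = b^T y*. Confirmed.

26
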